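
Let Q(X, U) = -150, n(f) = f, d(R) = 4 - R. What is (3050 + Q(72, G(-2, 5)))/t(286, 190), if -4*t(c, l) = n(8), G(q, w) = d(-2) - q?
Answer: -1450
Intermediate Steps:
G(q, w) = 6 - q (G(q, w) = (4 - 1*(-2)) - q = (4 + 2) - q = 6 - q)
t(c, l) = -2 (t(c, l) = -¼*8 = -2)
(3050 + Q(72, G(-2, 5)))/t(286, 190) = (3050 - 150)/(-2) = 2900*(-½) = -1450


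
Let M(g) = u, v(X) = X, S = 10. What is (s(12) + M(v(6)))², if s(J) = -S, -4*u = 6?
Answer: 529/4 ≈ 132.25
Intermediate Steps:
u = -3/2 (u = -¼*6 = -3/2 ≈ -1.5000)
s(J) = -10 (s(J) = -1*10 = -10)
M(g) = -3/2
(s(12) + M(v(6)))² = (-10 - 3/2)² = (-23/2)² = 529/4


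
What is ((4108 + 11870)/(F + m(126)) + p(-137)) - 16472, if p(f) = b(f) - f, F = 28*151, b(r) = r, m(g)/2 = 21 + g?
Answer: -37235203/2261 ≈ -16468.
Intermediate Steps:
m(g) = 42 + 2*g (m(g) = 2*(21 + g) = 42 + 2*g)
F = 4228
p(f) = 0 (p(f) = f - f = 0)
((4108 + 11870)/(F + m(126)) + p(-137)) - 16472 = ((4108 + 11870)/(4228 + (42 + 2*126)) + 0) - 16472 = (15978/(4228 + (42 + 252)) + 0) - 16472 = (15978/(4228 + 294) + 0) - 16472 = (15978/4522 + 0) - 16472 = (15978*(1/4522) + 0) - 16472 = (7989/2261 + 0) - 16472 = 7989/2261 - 16472 = -37235203/2261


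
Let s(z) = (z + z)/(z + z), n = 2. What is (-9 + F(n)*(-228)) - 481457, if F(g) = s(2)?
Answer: -481694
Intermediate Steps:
s(z) = 1 (s(z) = (2*z)/((2*z)) = (2*z)*(1/(2*z)) = 1)
F(g) = 1
(-9 + F(n)*(-228)) - 481457 = (-9 + 1*(-228)) - 481457 = (-9 - 228) - 481457 = -237 - 481457 = -481694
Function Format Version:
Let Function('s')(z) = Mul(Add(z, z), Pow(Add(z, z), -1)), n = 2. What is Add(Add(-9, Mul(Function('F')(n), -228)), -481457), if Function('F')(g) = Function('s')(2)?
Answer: -481694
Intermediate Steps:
Function('s')(z) = 1 (Function('s')(z) = Mul(Mul(2, z), Pow(Mul(2, z), -1)) = Mul(Mul(2, z), Mul(Rational(1, 2), Pow(z, -1))) = 1)
Function('F')(g) = 1
Add(Add(-9, Mul(Function('F')(n), -228)), -481457) = Add(Add(-9, Mul(1, -228)), -481457) = Add(Add(-9, -228), -481457) = Add(-237, -481457) = -481694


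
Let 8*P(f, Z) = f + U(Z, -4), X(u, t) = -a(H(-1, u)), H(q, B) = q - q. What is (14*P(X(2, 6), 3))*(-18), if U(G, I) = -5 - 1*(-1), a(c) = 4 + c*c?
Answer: 252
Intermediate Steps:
H(q, B) = 0
a(c) = 4 + c²
U(G, I) = -4 (U(G, I) = -5 + 1 = -4)
X(u, t) = -4 (X(u, t) = -(4 + 0²) = -(4 + 0) = -1*4 = -4)
P(f, Z) = -½ + f/8 (P(f, Z) = (f - 4)/8 = (-4 + f)/8 = -½ + f/8)
(14*P(X(2, 6), 3))*(-18) = (14*(-½ + (⅛)*(-4)))*(-18) = (14*(-½ - ½))*(-18) = (14*(-1))*(-18) = -14*(-18) = 252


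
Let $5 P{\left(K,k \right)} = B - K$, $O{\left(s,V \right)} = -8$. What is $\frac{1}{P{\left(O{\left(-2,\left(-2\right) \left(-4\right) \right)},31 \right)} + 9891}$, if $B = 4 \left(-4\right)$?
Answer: $\frac{5}{49447} \approx 0.00010112$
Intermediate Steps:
$B = -16$
$P{\left(K,k \right)} = - \frac{16}{5} - \frac{K}{5}$ ($P{\left(K,k \right)} = \frac{-16 - K}{5} = - \frac{16}{5} - \frac{K}{5}$)
$\frac{1}{P{\left(O{\left(-2,\left(-2\right) \left(-4\right) \right)},31 \right)} + 9891} = \frac{1}{\left(- \frac{16}{5} - - \frac{8}{5}\right) + 9891} = \frac{1}{\left(- \frac{16}{5} + \frac{8}{5}\right) + 9891} = \frac{1}{- \frac{8}{5} + 9891} = \frac{1}{\frac{49447}{5}} = \frac{5}{49447}$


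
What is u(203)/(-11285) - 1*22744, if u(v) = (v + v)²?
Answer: -256830876/11285 ≈ -22759.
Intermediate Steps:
u(v) = 4*v² (u(v) = (2*v)² = 4*v²)
u(203)/(-11285) - 1*22744 = (4*203²)/(-11285) - 1*22744 = (4*41209)*(-1/11285) - 22744 = 164836*(-1/11285) - 22744 = -164836/11285 - 22744 = -256830876/11285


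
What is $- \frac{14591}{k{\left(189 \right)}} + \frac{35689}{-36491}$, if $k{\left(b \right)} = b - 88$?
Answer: $- \frac{1336770}{9191} \approx -145.44$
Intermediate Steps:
$k{\left(b \right)} = -88 + b$
$- \frac{14591}{k{\left(189 \right)}} + \frac{35689}{-36491} = - \frac{14591}{-88 + 189} + \frac{35689}{-36491} = - \frac{14591}{101} + 35689 \left(- \frac{1}{36491}\right) = \left(-14591\right) \frac{1}{101} - \frac{89}{91} = - \frac{14591}{101} - \frac{89}{91} = - \frac{1336770}{9191}$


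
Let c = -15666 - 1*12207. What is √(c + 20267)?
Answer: I*√7606 ≈ 87.212*I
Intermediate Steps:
c = -27873 (c = -15666 - 12207 = -27873)
√(c + 20267) = √(-27873 + 20267) = √(-7606) = I*√7606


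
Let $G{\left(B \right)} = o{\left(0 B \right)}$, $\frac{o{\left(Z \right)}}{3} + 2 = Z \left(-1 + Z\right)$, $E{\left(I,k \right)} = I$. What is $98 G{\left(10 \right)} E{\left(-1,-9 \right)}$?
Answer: $588$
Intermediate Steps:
$o{\left(Z \right)} = -6 + 3 Z \left(-1 + Z\right)$
$G{\left(B \right)} = -6$ ($G{\left(B \right)} = -6 - 3 \cdot 0 B + 3 \left(0 B\right)^{2} = -6 - 0 + 3 \cdot 0^{2} = -6 + 0 + 3 \cdot 0 = -6 + 0 + 0 = -6$)
$98 G{\left(10 \right)} E{\left(-1,-9 \right)} = 98 \left(-6\right) \left(-1\right) = \left(-588\right) \left(-1\right) = 588$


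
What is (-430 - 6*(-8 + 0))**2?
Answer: 145924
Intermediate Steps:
(-430 - 6*(-8 + 0))**2 = (-430 - 6*(-8))**2 = (-430 + 48)**2 = (-382)**2 = 145924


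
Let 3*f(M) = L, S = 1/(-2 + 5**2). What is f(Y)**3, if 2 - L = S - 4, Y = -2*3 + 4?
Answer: 2571353/328509 ≈ 7.8273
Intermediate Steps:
Y = -2 (Y = -6 + 4 = -2)
S = 1/23 (S = 1/(-2 + 25) = 1/23 ≈ 0.043478)
L = 137/23 (L = 2 - (1/23 - 4) = 2 - 1*(-91/23) = 2 + 91/23 = 137/23 ≈ 5.9565)
f(M) = 137/69 (f(M) = (1/3)*(137/23) = 137/69)
f(Y)**3 = (137/69)**3 = 2571353/328509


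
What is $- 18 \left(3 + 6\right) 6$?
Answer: $-972$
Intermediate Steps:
$- 18 \left(3 + 6\right) 6 = \left(-18\right) 9 \cdot 6 = \left(-162\right) 6 = -972$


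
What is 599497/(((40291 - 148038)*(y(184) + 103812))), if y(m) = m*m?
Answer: -599497/14833313996 ≈ -4.0416e-5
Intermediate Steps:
y(m) = m**2
599497/(((40291 - 148038)*(y(184) + 103812))) = 599497/(((40291 - 148038)*(184**2 + 103812))) = 599497/((-107747*(33856 + 103812))) = 599497/((-107747*137668)) = 599497/(-14833313996) = 599497*(-1/14833313996) = -599497/14833313996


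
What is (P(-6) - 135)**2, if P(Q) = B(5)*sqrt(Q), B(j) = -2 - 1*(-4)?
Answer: 18201 - 540*I*sqrt(6) ≈ 18201.0 - 1322.7*I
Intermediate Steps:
B(j) = 2 (B(j) = -2 + 4 = 2)
P(Q) = 2*sqrt(Q)
(P(-6) - 135)**2 = (2*sqrt(-6) - 135)**2 = (2*(I*sqrt(6)) - 135)**2 = (2*I*sqrt(6) - 135)**2 = (-135 + 2*I*sqrt(6))**2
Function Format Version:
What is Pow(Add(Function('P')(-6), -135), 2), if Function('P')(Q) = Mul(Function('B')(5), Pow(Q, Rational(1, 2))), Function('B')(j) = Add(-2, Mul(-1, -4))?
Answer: Add(18201, Mul(-540, I, Pow(6, Rational(1, 2)))) ≈ Add(18201., Mul(-1322.7, I))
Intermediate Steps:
Function('B')(j) = 2 (Function('B')(j) = Add(-2, 4) = 2)
Function('P')(Q) = Mul(2, Pow(Q, Rational(1, 2)))
Pow(Add(Function('P')(-6), -135), 2) = Pow(Add(Mul(2, Pow(-6, Rational(1, 2))), -135), 2) = Pow(Add(Mul(2, Mul(I, Pow(6, Rational(1, 2)))), -135), 2) = Pow(Add(Mul(2, I, Pow(6, Rational(1, 2))), -135), 2) = Pow(Add(-135, Mul(2, I, Pow(6, Rational(1, 2)))), 2)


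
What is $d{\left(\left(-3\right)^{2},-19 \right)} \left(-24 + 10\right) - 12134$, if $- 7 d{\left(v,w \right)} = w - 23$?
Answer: $-12218$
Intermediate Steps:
$d{\left(v,w \right)} = \frac{23}{7} - \frac{w}{7}$ ($d{\left(v,w \right)} = - \frac{w - 23}{7} = - \frac{-23 + w}{7} = \frac{23}{7} - \frac{w}{7}$)
$d{\left(\left(-3\right)^{2},-19 \right)} \left(-24 + 10\right) - 12134 = \left(\frac{23}{7} - - \frac{19}{7}\right) \left(-24 + 10\right) - 12134 = \left(\frac{23}{7} + \frac{19}{7}\right) \left(-14\right) - 12134 = 6 \left(-14\right) - 12134 = -84 - 12134 = -12218$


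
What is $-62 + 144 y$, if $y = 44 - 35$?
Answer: $1234$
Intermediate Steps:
$y = 9$
$-62 + 144 y = -62 + 144 \cdot 9 = -62 + 1296 = 1234$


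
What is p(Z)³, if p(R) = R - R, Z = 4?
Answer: 0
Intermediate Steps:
p(R) = 0
p(Z)³ = 0³ = 0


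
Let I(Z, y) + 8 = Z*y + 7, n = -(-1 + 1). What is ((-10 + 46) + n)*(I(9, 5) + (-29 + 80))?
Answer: 3420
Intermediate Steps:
n = 0 (n = -1*0 = 0)
I(Z, y) = -1 + Z*y (I(Z, y) = -8 + (Z*y + 7) = -8 + (7 + Z*y) = -1 + Z*y)
((-10 + 46) + n)*(I(9, 5) + (-29 + 80)) = ((-10 + 46) + 0)*((-1 + 9*5) + (-29 + 80)) = (36 + 0)*((-1 + 45) + 51) = 36*(44 + 51) = 36*95 = 3420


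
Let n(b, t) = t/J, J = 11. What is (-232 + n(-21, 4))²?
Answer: 6492304/121 ≈ 53655.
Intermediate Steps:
n(b, t) = t/11
(-232 + n(-21, 4))² = (-232 + (1/11)*4)² = (-232 + 4/11)² = (-2548/11)² = 6492304/121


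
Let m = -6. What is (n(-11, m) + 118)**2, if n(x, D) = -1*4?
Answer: 12996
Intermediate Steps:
n(x, D) = -4
(n(-11, m) + 118)**2 = (-4 + 118)**2 = 114**2 = 12996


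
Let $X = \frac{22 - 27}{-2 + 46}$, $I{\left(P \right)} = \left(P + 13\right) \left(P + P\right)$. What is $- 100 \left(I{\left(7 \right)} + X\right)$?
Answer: $- \frac{307875}{11} \approx -27989.0$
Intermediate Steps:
$I{\left(P \right)} = 2 P \left(13 + P\right)$ ($I{\left(P \right)} = \left(13 + P\right) 2 P = 2 P \left(13 + P\right)$)
$X = - \frac{5}{44} \approx -0.11364$
$- 100 \left(I{\left(7 \right)} + X\right) = - 100 \left(2 \cdot 7 \left(13 + 7\right) - \frac{5}{44}\right) = - 100 \left(2 \cdot 7 \cdot 20 - \frac{5}{44}\right) = - 100 \left(280 - \frac{5}{44}\right) = \left(-100\right) \frac{12315}{44} = - \frac{307875}{11}$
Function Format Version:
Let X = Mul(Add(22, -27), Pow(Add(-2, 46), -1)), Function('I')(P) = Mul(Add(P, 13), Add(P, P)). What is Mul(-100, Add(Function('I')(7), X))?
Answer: Rational(-307875, 11) ≈ -27989.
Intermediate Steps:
Function('I')(P) = Mul(2, P, Add(13, P)) (Function('I')(P) = Mul(Add(13, P), Mul(2, P)) = Mul(2, P, Add(13, P)))
X = Rational(-5, 44) (X = Mul(-5, Pow(44, -1)) = Mul(-5, Rational(1, 44)) = Rational(-5, 44) ≈ -0.11364)
Mul(-100, Add(Function('I')(7), X)) = Mul(-100, Add(Mul(2, 7, Add(13, 7)), Rational(-5, 44))) = Mul(-100, Add(Mul(2, 7, 20), Rational(-5, 44))) = Mul(-100, Add(280, Rational(-5, 44))) = Mul(-100, Rational(12315, 44)) = Rational(-307875, 11)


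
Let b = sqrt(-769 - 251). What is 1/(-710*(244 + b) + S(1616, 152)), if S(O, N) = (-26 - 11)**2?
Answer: I/(-171871*I + 1420*sqrt(255)) ≈ -5.7188e-6 + 7.545e-7*I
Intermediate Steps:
b = 2*I*sqrt(255) (b = sqrt(-1020) = 2*I*sqrt(255) ≈ 31.937*I)
S(O, N) = 1369 (S(O, N) = (-37)**2 = 1369)
1/(-710*(244 + b) + S(1616, 152)) = 1/(-710*(244 + 2*I*sqrt(255)) + 1369) = 1/((-173240 - 1420*I*sqrt(255)) + 1369) = 1/(-171871 - 1420*I*sqrt(255))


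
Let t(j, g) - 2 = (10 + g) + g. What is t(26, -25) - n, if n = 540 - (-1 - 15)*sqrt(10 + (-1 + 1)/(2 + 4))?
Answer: -578 - 16*sqrt(10) ≈ -628.60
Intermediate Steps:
t(j, g) = 12 + 2*g (t(j, g) = 2 + ((10 + g) + g) = 2 + (10 + 2*g) = 12 + 2*g)
n = 540 + 16*sqrt(10) (n = 540 - (-16)*sqrt(10 + 0/6) = 540 - (-16)*sqrt(10 + 0*(1/6)) = 540 - (-16)*sqrt(10 + 0) = 540 - (-16)*sqrt(10) = 540 + 16*sqrt(10) ≈ 590.60)
t(26, -25) - n = (12 + 2*(-25)) - (540 + 16*sqrt(10)) = (12 - 50) + (-540 - 16*sqrt(10)) = -38 + (-540 - 16*sqrt(10)) = -578 - 16*sqrt(10)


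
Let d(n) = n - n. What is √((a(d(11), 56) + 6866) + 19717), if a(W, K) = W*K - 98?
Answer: √26485 ≈ 162.74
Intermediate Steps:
d(n) = 0
a(W, K) = -98 + K*W (a(W, K) = K*W - 98 = -98 + K*W)
√((a(d(11), 56) + 6866) + 19717) = √(((-98 + 56*0) + 6866) + 19717) = √(((-98 + 0) + 6866) + 19717) = √((-98 + 6866) + 19717) = √(6768 + 19717) = √26485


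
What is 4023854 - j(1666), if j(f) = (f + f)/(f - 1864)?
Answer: 398363212/99 ≈ 4.0239e+6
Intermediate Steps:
j(f) = 2*f/(-1864 + f) (j(f) = (2*f)/(-1864 + f) = 2*f/(-1864 + f))
4023854 - j(1666) = 4023854 - 2*1666/(-1864 + 1666) = 4023854 - 2*1666/(-198) = 4023854 - 2*1666*(-1)/198 = 4023854 - 1*(-1666/99) = 4023854 + 1666/99 = 398363212/99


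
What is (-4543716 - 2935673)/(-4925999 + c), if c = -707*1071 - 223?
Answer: 7479389/5683419 ≈ 1.3160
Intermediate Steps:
c = -757420 (c = -757197 - 223 = -757420)
(-4543716 - 2935673)/(-4925999 + c) = (-4543716 - 2935673)/(-4925999 - 757420) = -7479389/(-5683419) = -7479389*(-1/5683419) = 7479389/5683419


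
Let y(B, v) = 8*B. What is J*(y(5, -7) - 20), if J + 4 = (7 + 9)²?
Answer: 5040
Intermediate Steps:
J = 252 (J = -4 + (7 + 9)² = -4 + 16² = -4 + 256 = 252)
J*(y(5, -7) - 20) = 252*(8*5 - 20) = 252*(40 - 20) = 252*20 = 5040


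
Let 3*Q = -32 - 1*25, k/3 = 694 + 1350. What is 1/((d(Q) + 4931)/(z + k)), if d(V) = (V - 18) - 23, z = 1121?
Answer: 7253/4871 ≈ 1.4890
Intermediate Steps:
k = 6132 (k = 3*(694 + 1350) = 3*2044 = 6132)
Q = -19 (Q = (-32 - 1*25)/3 = (-32 - 25)/3 = (1/3)*(-57) = -19)
d(V) = -41 + V (d(V) = (-18 + V) - 23 = -41 + V)
1/((d(Q) + 4931)/(z + k)) = 1/(((-41 - 19) + 4931)/(1121 + 6132)) = 1/((-60 + 4931)/7253) = 1/(4871*(1/7253)) = 1/(4871/7253) = 7253/4871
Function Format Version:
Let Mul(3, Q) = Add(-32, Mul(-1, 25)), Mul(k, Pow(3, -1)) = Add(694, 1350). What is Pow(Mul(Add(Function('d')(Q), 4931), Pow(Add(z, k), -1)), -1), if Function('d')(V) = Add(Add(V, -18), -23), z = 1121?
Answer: Rational(7253, 4871) ≈ 1.4890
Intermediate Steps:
k = 6132 (k = Mul(3, Add(694, 1350)) = Mul(3, 2044) = 6132)
Q = -19 (Q = Mul(Rational(1, 3), Add(-32, Mul(-1, 25))) = Mul(Rational(1, 3), Add(-32, -25)) = Mul(Rational(1, 3), -57) = -19)
Function('d')(V) = Add(-41, V) (Function('d')(V) = Add(Add(-18, V), -23) = Add(-41, V))
Pow(Mul(Add(Function('d')(Q), 4931), Pow(Add(z, k), -1)), -1) = Pow(Mul(Add(Add(-41, -19), 4931), Pow(Add(1121, 6132), -1)), -1) = Pow(Mul(Add(-60, 4931), Pow(7253, -1)), -1) = Pow(Mul(4871, Rational(1, 7253)), -1) = Pow(Rational(4871, 7253), -1) = Rational(7253, 4871)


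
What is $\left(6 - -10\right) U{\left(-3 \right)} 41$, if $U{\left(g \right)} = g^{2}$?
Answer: $5904$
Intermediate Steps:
$\left(6 - -10\right) U{\left(-3 \right)} 41 = \left(6 - -10\right) \left(-3\right)^{2} \cdot 41 = \left(6 + 10\right) 9 \cdot 41 = 16 \cdot 9 \cdot 41 = 144 \cdot 41 = 5904$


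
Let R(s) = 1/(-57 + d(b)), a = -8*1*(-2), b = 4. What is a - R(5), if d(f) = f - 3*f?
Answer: 1041/65 ≈ 16.015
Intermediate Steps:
d(f) = -2*f
a = 16 (a = -8*(-2) = 16)
R(s) = -1/65 (R(s) = 1/(-57 - 2*4) = 1/(-57 - 8) = 1/(-65) = -1/65)
a - R(5) = 16 - 1*(-1/65) = 16 + 1/65 = 1041/65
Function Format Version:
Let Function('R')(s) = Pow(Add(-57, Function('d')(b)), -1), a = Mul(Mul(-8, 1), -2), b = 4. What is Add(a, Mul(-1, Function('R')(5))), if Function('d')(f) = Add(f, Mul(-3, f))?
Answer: Rational(1041, 65) ≈ 16.015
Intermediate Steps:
Function('d')(f) = Mul(-2, f)
a = 16 (a = Mul(-8, -2) = 16)
Function('R')(s) = Rational(-1, 65) (Function('R')(s) = Pow(Add(-57, Mul(-2, 4)), -1) = Pow(Add(-57, -8), -1) = Pow(-65, -1) = Rational(-1, 65))
Add(a, Mul(-1, Function('R')(5))) = Add(16, Mul(-1, Rational(-1, 65))) = Add(16, Rational(1, 65)) = Rational(1041, 65)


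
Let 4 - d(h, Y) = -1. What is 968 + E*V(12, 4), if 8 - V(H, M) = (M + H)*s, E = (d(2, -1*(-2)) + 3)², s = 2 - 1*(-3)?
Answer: -3640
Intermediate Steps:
d(h, Y) = 5 (d(h, Y) = 4 - 1*(-1) = 4 + 1 = 5)
s = 5 (s = 2 + 3 = 5)
E = 64 (E = (5 + 3)² = 8² = 64)
V(H, M) = 8 - 5*H - 5*M (V(H, M) = 8 - (M + H)*5 = 8 - (H + M)*5 = 8 - (5*H + 5*M) = 8 + (-5*H - 5*M) = 8 - 5*H - 5*M)
968 + E*V(12, 4) = 968 + 64*(8 - 5*12 - 5*4) = 968 + 64*(8 - 60 - 20) = 968 + 64*(-72) = 968 - 4608 = -3640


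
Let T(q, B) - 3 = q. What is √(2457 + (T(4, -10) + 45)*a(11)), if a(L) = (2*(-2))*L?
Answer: 13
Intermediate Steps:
a(L) = -4*L
T(q, B) = 3 + q
√(2457 + (T(4, -10) + 45)*a(11)) = √(2457 + ((3 + 4) + 45)*(-4*11)) = √(2457 + (7 + 45)*(-44)) = √(2457 + 52*(-44)) = √(2457 - 2288) = √169 = 13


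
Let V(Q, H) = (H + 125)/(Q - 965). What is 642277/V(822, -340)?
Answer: 91845611/215 ≈ 4.2719e+5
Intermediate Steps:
V(Q, H) = (125 + H)/(-965 + Q)
642277/V(822, -340) = 642277/(((125 - 340)/(-965 + 822))) = 642277/((-215/(-143))) = 642277/((-1/143*(-215))) = 642277/(215/143) = 642277*(143/215) = 91845611/215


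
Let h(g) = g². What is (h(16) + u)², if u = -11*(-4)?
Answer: 90000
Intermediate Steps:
u = 44
(h(16) + u)² = (16² + 44)² = (256 + 44)² = 300² = 90000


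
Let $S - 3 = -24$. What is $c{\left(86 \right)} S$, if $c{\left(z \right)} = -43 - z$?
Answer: $2709$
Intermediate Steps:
$S = -21$ ($S = 3 - 24 = -21$)
$c{\left(86 \right)} S = \left(-43 - 86\right) \left(-21\right) = \left(-129\right) \left(-21\right) = 2709$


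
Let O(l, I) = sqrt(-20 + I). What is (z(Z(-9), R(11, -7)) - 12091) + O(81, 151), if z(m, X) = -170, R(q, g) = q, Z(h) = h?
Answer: -12261 + sqrt(131) ≈ -12250.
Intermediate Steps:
(z(Z(-9), R(11, -7)) - 12091) + O(81, 151) = (-170 - 12091) + sqrt(-20 + 151) = -12261 + sqrt(131)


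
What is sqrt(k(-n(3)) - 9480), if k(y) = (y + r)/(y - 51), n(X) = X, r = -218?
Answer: I*sqrt(3070194)/18 ≈ 97.344*I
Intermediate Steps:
k(y) = (-218 + y)/(-51 + y) (k(y) = (y - 218)/(y - 51) = (-218 + y)/(-51 + y))
sqrt(k(-n(3)) - 9480) = sqrt((-218 - 1*3)/(-51 - 1*3) - 9480) = sqrt((-218 - 3)/(-51 - 3) - 9480) = sqrt(-221/(-54) - 9480) = sqrt(-1/54*(-221) - 9480) = sqrt(221/54 - 9480) = sqrt(-511699/54) = I*sqrt(3070194)/18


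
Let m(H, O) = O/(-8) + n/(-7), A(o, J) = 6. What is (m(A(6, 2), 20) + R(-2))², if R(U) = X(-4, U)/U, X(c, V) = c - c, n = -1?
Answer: 1089/196 ≈ 5.5561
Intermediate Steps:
X(c, V) = 0
m(H, O) = ⅐ - O/8 (m(H, O) = O/(-8) - 1/(-7) = O*(-⅛) - 1*(-⅐) = -O/8 + ⅐ = ⅐ - O/8)
R(U) = 0 (R(U) = 0/U = 0)
(m(A(6, 2), 20) + R(-2))² = ((⅐ - ⅛*20) + 0)² = ((⅐ - 5/2) + 0)² = (-33/14 + 0)² = (-33/14)² = 1089/196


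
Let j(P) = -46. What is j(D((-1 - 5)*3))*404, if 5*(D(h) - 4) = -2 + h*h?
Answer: -18584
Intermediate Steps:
D(h) = 18/5 + h**2/5 (D(h) = 4 + (-2 + h*h)/5 = 4 + (-2 + h**2)/5 = 4 + (-2/5 + h**2/5) = 18/5 + h**2/5)
j(D((-1 - 5)*3))*404 = -46*404 = -18584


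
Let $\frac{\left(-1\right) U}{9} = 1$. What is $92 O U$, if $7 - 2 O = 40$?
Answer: $13662$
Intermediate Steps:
$U = -9$ ($U = \left(-9\right) 1 = -9$)
$O = - \frac{33}{2}$ ($O = \frac{7}{2} - 20 = - \frac{33}{2} \approx -16.5$)
$92 O U = 92 \left(- \frac{33}{2}\right) \left(-9\right) = \left(-1518\right) \left(-9\right) = 13662$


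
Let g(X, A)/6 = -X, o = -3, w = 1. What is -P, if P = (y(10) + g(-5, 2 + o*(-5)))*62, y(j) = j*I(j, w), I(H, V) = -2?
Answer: -620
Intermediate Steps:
g(X, A) = -6*X (g(X, A) = 6*(-X) = -6*X)
y(j) = -2*j (y(j) = j*(-2) = -2*j)
P = 620 (P = (-2*10 - 6*(-5))*62 = (-20 + 30)*62 = 10*62 = 620)
-P = -1*620 = -620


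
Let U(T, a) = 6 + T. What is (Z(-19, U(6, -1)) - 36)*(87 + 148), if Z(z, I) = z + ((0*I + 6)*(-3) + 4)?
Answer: -16215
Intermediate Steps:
Z(z, I) = -14 + z (Z(z, I) = z + ((0 + 6)*(-3) + 4) = z + (6*(-3) + 4) = z + (-18 + 4) = z - 14 = -14 + z)
(Z(-19, U(6, -1)) - 36)*(87 + 148) = ((-14 - 19) - 36)*(87 + 148) = (-33 - 36)*235 = -69*235 = -16215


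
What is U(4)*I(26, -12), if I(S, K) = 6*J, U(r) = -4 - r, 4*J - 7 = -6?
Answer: -12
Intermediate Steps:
J = ¼ (J = 7/4 + (¼)*(-6) = 7/4 - 3/2 = ¼ ≈ 0.25000)
I(S, K) = 3/2 (I(S, K) = 6*(¼) = 3/2)
U(4)*I(26, -12) = (-4 - 1*4)*(3/2) = (-4 - 4)*(3/2) = -8*3/2 = -12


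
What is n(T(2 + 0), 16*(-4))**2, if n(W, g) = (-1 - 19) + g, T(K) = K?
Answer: 7056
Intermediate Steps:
n(W, g) = -20 + g
n(T(2 + 0), 16*(-4))**2 = (-20 + 16*(-4))**2 = (-20 - 64)**2 = (-84)**2 = 7056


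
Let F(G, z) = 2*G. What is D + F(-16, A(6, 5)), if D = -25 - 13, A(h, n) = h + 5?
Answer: -70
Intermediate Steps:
A(h, n) = 5 + h
D = -38
D + F(-16, A(6, 5)) = -38 + 2*(-16) = -38 - 32 = -70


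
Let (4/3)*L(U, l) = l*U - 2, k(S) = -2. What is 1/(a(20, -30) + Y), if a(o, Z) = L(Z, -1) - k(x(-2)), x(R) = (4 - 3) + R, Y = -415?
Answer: -1/392 ≈ -0.0025510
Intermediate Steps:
x(R) = 1 + R
L(U, l) = -3/2 + 3*U*l/4 (L(U, l) = 3*(l*U - 2)/4 = 3*(U*l - 2)/4 = 3*(-2 + U*l)/4 = -3/2 + 3*U*l/4)
a(o, Z) = ½ - 3*Z/4 (a(o, Z) = (-3/2 + (¾)*Z*(-1)) - 1*(-2) = (-3/2 - 3*Z/4) + 2 = ½ - 3*Z/4)
1/(a(20, -30) + Y) = 1/((½ - ¾*(-30)) - 415) = 1/((½ + 45/2) - 415) = 1/(23 - 415) = 1/(-392) = -1/392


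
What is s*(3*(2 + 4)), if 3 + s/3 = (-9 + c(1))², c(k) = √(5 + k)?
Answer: 4536 - 972*√6 ≈ 2155.1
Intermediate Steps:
s = -9 + 3*(-9 + √6)² (s = -9 + 3*(-9 + √(5 + 1))² = -9 + 3*(-9 + √6)² ≈ 119.73)
s*(3*(2 + 4)) = (252 - 54*√6)*(3*(2 + 4)) = (252 - 54*√6)*(3*6) = (252 - 54*√6)*18 = 4536 - 972*√6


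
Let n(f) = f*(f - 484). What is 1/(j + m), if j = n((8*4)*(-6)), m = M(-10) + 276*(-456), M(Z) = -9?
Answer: 1/3927 ≈ 0.00025465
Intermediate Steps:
n(f) = f*(-484 + f)
m = -125865 (m = -9 + 276*(-456) = -9 - 125856 = -125865)
j = 129792 (j = ((8*4)*(-6))*(-484 + (8*4)*(-6)) = (32*(-6))*(-484 + 32*(-6)) = -192*(-484 - 192) = -192*(-676) = 129792)
1/(j + m) = 1/(129792 - 125865) = 1/3927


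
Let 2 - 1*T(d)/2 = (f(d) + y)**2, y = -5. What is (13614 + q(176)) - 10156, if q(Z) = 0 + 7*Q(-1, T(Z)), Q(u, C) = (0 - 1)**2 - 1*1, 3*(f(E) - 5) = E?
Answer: 3458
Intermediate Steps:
f(E) = 5 + E/3
T(d) = 4 - 2*d**2/9 (T(d) = 4 - 2*((5 + d/3) - 5)**2 = 4 - 2*d**2/9)
Q(u, C) = 0 (Q(u, C) = (-1)**2 - 1 = 1 - 1 = 0)
q(Z) = 0 (q(Z) = 0 + 7*0 = 0 + 0 = 0)
(13614 + q(176)) - 10156 = (13614 + 0) - 10156 = 13614 - 10156 = 3458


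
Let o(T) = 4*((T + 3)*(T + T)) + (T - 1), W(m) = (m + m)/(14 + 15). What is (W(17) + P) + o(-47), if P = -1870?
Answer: 424188/29 ≈ 14627.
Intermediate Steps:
W(m) = 2*m/29 (W(m) = (2*m)/29 = (2*m)*(1/29) = 2*m/29)
o(T) = -1 + T + 8*T*(3 + T) (o(T) = 4*((3 + T)*(2*T)) + (-1 + T) = 4*(2*T*(3 + T)) + (-1 + T) = 8*T*(3 + T) + (-1 + T) = -1 + T + 8*T*(3 + T))
(W(17) + P) + o(-47) = ((2/29)*17 - 1870) + (-1 + 8*(-47)² + 25*(-47)) = (34/29 - 1870) + (-1 + 8*2209 - 1175) = -54196/29 + (-1 + 17672 - 1175) = -54196/29 + 16496 = 424188/29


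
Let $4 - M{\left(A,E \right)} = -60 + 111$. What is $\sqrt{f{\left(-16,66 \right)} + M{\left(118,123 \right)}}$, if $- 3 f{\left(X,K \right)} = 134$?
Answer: $\frac{5 i \sqrt{33}}{3} \approx 9.5743 i$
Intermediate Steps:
$M{\left(A,E \right)} = -47$ ($M{\left(A,E \right)} = 4 - \left(-60 + 111\right) = 4 - 51 = -47$)
$f{\left(X,K \right)} = - \frac{134}{3}$ ($f{\left(X,K \right)} = \left(- \frac{1}{3}\right) 134 = - \frac{134}{3}$)
$\sqrt{f{\left(-16,66 \right)} + M{\left(118,123 \right)}} = \sqrt{- \frac{134}{3} - 47} = \sqrt{- \frac{275}{3}} = \frac{5 i \sqrt{33}}{3}$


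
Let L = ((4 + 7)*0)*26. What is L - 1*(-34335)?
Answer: 34335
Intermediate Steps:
L = 0 (L = (11*0)*26 = 0*26 = 0)
L - 1*(-34335) = 0 - 1*(-34335) = 0 + 34335 = 34335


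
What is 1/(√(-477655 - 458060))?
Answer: -I*√935715/935715 ≈ -0.0010338*I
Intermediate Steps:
1/(√(-477655 - 458060)) = 1/(√(-935715)) = 1/(I*√935715) = -I*√935715/935715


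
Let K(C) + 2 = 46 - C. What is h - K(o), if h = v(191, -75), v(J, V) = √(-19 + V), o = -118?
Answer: -162 + I*√94 ≈ -162.0 + 9.6954*I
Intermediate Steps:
h = I*√94 (h = √(-19 - 75) = √(-94) = I*√94 ≈ 9.6954*I)
K(C) = 44 - C (K(C) = -2 + (46 - C) = 44 - C)
h - K(o) = I*√94 - (44 - 1*(-118)) = I*√94 - (44 + 118) = I*√94 - 1*162 = I*√94 - 162 = -162 + I*√94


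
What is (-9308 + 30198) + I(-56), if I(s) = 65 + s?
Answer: 20899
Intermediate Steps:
(-9308 + 30198) + I(-56) = (-9308 + 30198) + (65 - 56) = 20890 + 9 = 20899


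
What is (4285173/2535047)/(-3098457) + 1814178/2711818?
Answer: 2374979036706905458/3550101563092126137 ≈ 0.66899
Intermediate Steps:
(4285173/2535047)/(-3098457) + 1814178/2711818 = (4285173*(1/2535047))*(-1/3098457) + 1814178*(1/2711818) = (4285173/2535047)*(-1/3098457) + 907089/1355909 = -1428391/2618244707493 + 907089/1355909 = 2374979036706905458/3550101563092126137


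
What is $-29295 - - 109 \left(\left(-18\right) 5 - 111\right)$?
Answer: $-51204$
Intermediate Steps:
$-29295 - - 109 \left(\left(-18\right) 5 - 111\right) = -29295 - - 109 \left(-90 - 111\right) = -29295 - \left(-109\right) \left(-201\right) = -29295 - 21909 = -51204$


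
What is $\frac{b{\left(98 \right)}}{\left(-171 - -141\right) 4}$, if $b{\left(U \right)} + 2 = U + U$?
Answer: $- \frac{97}{60} \approx -1.6167$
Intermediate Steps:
$b{\left(U \right)} = -2 + 2 U$ ($b{\left(U \right)} = -2 + \left(U + U\right) = -2 + 2 U$)
$\frac{b{\left(98 \right)}}{\left(-171 - -141\right) 4} = \frac{-2 + 2 \cdot 98}{\left(-171 - -141\right) 4} = \frac{-2 + 196}{\left(-171 + 141\right) 4} = \frac{194}{\left(-30\right) 4} = \frac{194}{-120} = 194 \left(- \frac{1}{120}\right) = - \frac{97}{60}$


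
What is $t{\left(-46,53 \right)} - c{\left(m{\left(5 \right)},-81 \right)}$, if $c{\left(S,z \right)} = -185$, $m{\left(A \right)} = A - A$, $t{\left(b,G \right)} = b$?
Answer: $139$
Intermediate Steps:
$m{\left(A \right)} = 0$
$t{\left(-46,53 \right)} - c{\left(m{\left(5 \right)},-81 \right)} = -46 - -185 = -46 + 185 = 139$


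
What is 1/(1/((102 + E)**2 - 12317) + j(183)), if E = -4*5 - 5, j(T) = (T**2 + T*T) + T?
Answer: 6388/429024467 ≈ 1.4890e-5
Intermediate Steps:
j(T) = T + 2*T**2 (j(T) = (T**2 + T**2) + T = 2*T**2 + T = T + 2*T**2)
E = -25 (E = -20 - 5 = -25)
1/(1/((102 + E)**2 - 12317) + j(183)) = 1/(1/((102 - 25)**2 - 12317) + 183*(1 + 2*183)) = 1/(1/(77**2 - 12317) + 183*(1 + 366)) = 1/(1/(5929 - 12317) + 183*367) = 1/(1/(-6388) + 67161) = 1/(-1/6388 + 67161) = 1/(429024467/6388) = 6388/429024467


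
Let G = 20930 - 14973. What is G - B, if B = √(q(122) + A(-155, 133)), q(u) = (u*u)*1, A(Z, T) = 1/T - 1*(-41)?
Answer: 5957 - √264008458/133 ≈ 5834.8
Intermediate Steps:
A(Z, T) = 41 + 1/T (A(Z, T) = 1/T + 41 = 41 + 1/T)
q(u) = u² (q(u) = u²*1 = u²)
B = √264008458/133 (B = √(122² + (41 + 1/133)) = √(14884 + (41 + 1/133)) = √(14884 + 5454/133) = √(1985026/133) = √264008458/133 ≈ 122.17)
G = 5957
G - B = 5957 - √264008458/133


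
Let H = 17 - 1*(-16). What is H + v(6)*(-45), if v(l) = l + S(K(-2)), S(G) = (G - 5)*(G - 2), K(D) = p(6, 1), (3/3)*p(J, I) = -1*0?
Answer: -687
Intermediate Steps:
p(J, I) = 0 (p(J, I) = -1*0 = 0)
K(D) = 0
H = 33 (H = 17 + 16 = 33)
S(G) = (-5 + G)*(-2 + G)
v(l) = 10 + l (v(l) = l + (10 + 0² - 7*0) = l + (10 + 0 + 0) = l + 10 = 10 + l)
H + v(6)*(-45) = 33 + (10 + 6)*(-45) = 33 + 16*(-45) = 33 - 720 = -687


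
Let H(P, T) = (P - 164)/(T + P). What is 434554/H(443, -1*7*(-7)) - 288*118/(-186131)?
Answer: 13264974334648/17310183 ≈ 7.6631e+5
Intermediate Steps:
H(P, T) = (-164 + P)/(P + T)
434554/H(443, -1*7*(-7)) - 288*118/(-186131) = 434554/(((-164 + 443)/(443 - 1*7*(-7)))) - 288*118/(-186131) = 434554/((279/(443 - 7*(-7)))) - 33984*(-1/186131) = 434554/((279/(443 + 49))) + 33984/186131 = 434554/((279/492)) + 33984/186131 = 434554/(((1/492)*279)) + 33984/186131 = 434554/(93/164) + 33984/186131 = 434554*(164/93) + 33984/186131 = 71266856/93 + 33984/186131 = 13264974334648/17310183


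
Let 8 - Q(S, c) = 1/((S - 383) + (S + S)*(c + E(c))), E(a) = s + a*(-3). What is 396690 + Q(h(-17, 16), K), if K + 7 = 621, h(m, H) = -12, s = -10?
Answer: 11629995265/29317 ≈ 3.9670e+5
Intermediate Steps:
K = 614 (K = -7 + 621 = 614)
E(a) = -10 - 3*a (E(a) = -10 + a*(-3) = -10 - 3*a)
Q(S, c) = 8 - 1/(-383 + S + 2*S*(-10 - 2*c)) (Q(S, c) = 8 - 1/((S - 383) + (S + S)*(c + (-10 - 3*c))) = 8 - 1/((-383 + S) + (2*S)*(-10 - 2*c)) = 8 - 1/((-383 + S) + 2*S*(-10 - 2*c)) = 8 - 1/(-383 + S + 2*S*(-10 - 2*c)))
396690 + Q(h(-17, 16), K) = 396690 + (3065 + 152*(-12) + 32*(-12)*614)/(383 + 19*(-12) + 4*(-12)*614) = 396690 + (3065 - 1824 - 235776)/(383 - 228 - 29472) = 396690 - 234535/(-29317) = 396690 - 1/29317*(-234535) = 396690 + 234535/29317 = 11629995265/29317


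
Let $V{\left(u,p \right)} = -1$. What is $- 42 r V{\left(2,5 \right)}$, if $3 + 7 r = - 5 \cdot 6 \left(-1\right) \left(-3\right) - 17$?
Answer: $-660$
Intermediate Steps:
$r = - \frac{110}{7}$ ($r = - \frac{3}{7} + \frac{- 5 \cdot 6 \left(-1\right) \left(-3\right) - 17}{7} = - \frac{3}{7} + \frac{\left(-5\right) \left(-6\right) \left(-3\right) - 17}{7} = - \frac{3}{7} + \frac{30 \left(-3\right) - 17}{7} = - \frac{3}{7} + \frac{-90 - 17}{7} = - \frac{3}{7} + \frac{1}{7} \left(-107\right) = - \frac{3}{7} - \frac{107}{7} = - \frac{110}{7} \approx -15.714$)
$- 42 r V{\left(2,5 \right)} = \left(-42\right) \left(- \frac{110}{7}\right) \left(-1\right) = 660 \left(-1\right) = -660$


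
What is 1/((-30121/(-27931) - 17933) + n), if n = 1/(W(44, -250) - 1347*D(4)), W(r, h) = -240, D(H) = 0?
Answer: -6703440/120205588411 ≈ -5.5766e-5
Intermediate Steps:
n = -1/240 (n = 1/(-240 - 1347*0) = 1/(-240 + 0) = 1/(-240) = -1/240 ≈ -0.0041667)
1/((-30121/(-27931) - 17933) + n) = 1/((-30121/(-27931) - 17933) - 1/240) = 1/((-30121*(-1/27931) - 17933) - 1/240) = 1/((30121/27931 - 17933) - 1/240) = 1/(-500856502/27931 - 1/240) = 1/(-120205588411/6703440) = -6703440/120205588411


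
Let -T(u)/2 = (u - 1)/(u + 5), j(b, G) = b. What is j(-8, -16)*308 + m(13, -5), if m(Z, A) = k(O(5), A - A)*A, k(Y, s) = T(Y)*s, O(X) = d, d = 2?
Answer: -2464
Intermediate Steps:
O(X) = 2
T(u) = -2*(-1 + u)/(5 + u) (T(u) = -2*(u - 1)/(u + 5) = -2*(-1 + u)/(5 + u))
k(Y, s) = 2*s*(1 - Y)/(5 + Y) (k(Y, s) = (2*(1 - Y)/(5 + Y))*s = 2*s*(1 - Y)/(5 + Y))
m(Z, A) = 0 (m(Z, A) = (2*(A - A)*(1 - 1*2)/(5 + 2))*A = (2*0*(1 - 2)/7)*A = (2*0*(⅐)*(-1))*A = 0*A = 0)
j(-8, -16)*308 + m(13, -5) = -8*308 + 0 = -2464 + 0 = -2464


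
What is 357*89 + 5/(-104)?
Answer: 3304387/104 ≈ 31773.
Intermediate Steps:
357*89 + 5/(-104) = 31773 + 5*(-1/104) = 31773 - 5/104 = 3304387/104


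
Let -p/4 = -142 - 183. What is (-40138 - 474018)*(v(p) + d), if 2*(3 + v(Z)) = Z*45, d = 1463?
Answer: -15789730760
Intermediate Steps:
p = 1300 (p = -4*(-142 - 183) = -4*(-325) = 1300)
v(Z) = -3 + 45*Z/2 (v(Z) = -3 + (Z*45)/2 = -3 + (45*Z)/2 = -3 + 45*Z/2)
(-40138 - 474018)*(v(p) + d) = (-40138 - 474018)*((-3 + (45/2)*1300) + 1463) = -514156*((-3 + 29250) + 1463) = -514156*(29247 + 1463) = -514156*30710 = -15789730760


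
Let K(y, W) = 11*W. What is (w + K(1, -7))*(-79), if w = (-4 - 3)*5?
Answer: 8848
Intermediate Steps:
w = -35 (w = -7*5 = -35)
(w + K(1, -7))*(-79) = (-35 + 11*(-7))*(-79) = (-35 - 77)*(-79) = -112*(-79) = 8848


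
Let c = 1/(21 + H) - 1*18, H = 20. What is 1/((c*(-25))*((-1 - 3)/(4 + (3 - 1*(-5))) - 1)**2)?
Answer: 369/294800 ≈ 0.0012517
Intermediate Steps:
c = -737/41 (c = 1/(21 + 20) - 1*18 = 1/41 - 18 = -737/41 ≈ -17.976)
1/((c*(-25))*((-1 - 3)/(4 + (3 - 1*(-5))) - 1)**2) = 1/((-737/41*(-25))*((-1 - 3)/(4 + (3 - 1*(-5))) - 1)**2) = 1/(18425*(-4/(4 + (3 + 5)) - 1)**2/41) = 1/(18425*(-4/(4 + 8) - 1)**2/41) = 1/(18425*(-4/12 - 1)**2/41) = 1/(18425*(-4*1/12 - 1)**2/41) = 1/(18425*(-1/3 - 1)**2/41) = 1/(18425*(-4/3)**2/41) = 1/((18425/41)*(16/9)) = 1/(294800/369) = 369/294800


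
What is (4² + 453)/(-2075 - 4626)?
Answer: -469/6701 ≈ -0.069990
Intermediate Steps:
(4² + 453)/(-2075 - 4626) = (16 + 453)/(-6701) = 469*(-1/6701) = -469/6701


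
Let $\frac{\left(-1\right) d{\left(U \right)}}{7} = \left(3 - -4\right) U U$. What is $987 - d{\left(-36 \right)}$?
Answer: $64491$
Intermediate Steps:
$d{\left(U \right)} = - 49 U^{2}$ ($d{\left(U \right)} = - 7 \left(3 - -4\right) U U = - 7 \left(3 + 4\right) U U = - 7 \cdot 7 U U = - 7 \cdot 7 U^{2} = - 49 U^{2}$)
$987 - d{\left(-36 \right)} = 987 - - 49 \left(-36\right)^{2} = 987 - \left(-49\right) 1296 = 987 - -63504 = 987 + 63504 = 64491$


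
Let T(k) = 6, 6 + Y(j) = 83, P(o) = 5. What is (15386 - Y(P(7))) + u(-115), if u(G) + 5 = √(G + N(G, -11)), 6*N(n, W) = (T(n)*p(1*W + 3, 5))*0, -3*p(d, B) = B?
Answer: 15304 + I*√115 ≈ 15304.0 + 10.724*I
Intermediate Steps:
p(d, B) = -B/3
Y(j) = 77 (Y(j) = -6 + 83 = 77)
N(n, W) = 0 (N(n, W) = ((6*(-⅓*5))*0)/6 = ((6*(-5/3))*0)/6 = (-10*0)/6 = (⅙)*0 = 0)
u(G) = -5 + √G (u(G) = -5 + √(G + 0) = -5 + √G)
(15386 - Y(P(7))) + u(-115) = (15386 - 1*77) + (-5 + √(-115)) = (15386 - 77) + (-5 + I*√115) = 15309 + (-5 + I*√115) = 15304 + I*√115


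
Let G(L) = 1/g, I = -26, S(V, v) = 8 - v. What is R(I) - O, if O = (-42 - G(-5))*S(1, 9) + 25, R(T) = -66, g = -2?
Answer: -265/2 ≈ -132.50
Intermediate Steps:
G(L) = -½ (G(L) = 1/(-2) = -½)
O = 133/2 (O = (-42 - 1*(-½))*(8 - 1*9) + 25 = (-42 + ½)*(8 - 9) + 25 = -83/2*(-1) + 25 = 83/2 + 25 = 133/2 ≈ 66.500)
R(I) - O = -66 - 1*133/2 = -66 - 133/2 = -265/2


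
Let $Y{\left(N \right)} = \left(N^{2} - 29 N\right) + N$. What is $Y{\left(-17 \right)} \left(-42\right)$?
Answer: $-32130$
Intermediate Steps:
$Y{\left(N \right)} = N^{2} - 28 N$
$Y{\left(-17 \right)} \left(-42\right) = - 17 \left(-28 - 17\right) \left(-42\right) = \left(-17\right) \left(-45\right) \left(-42\right) = 765 \left(-42\right) = -32130$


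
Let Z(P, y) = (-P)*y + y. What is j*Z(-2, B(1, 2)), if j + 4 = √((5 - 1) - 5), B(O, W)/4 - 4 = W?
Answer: -288 + 72*I ≈ -288.0 + 72.0*I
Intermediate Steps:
B(O, W) = 16 + 4*W
Z(P, y) = y - P*y (Z(P, y) = -P*y + y = y - P*y)
j = -4 + I (j = -4 + √((5 - 1) - 5) = -4 + √(4 - 5) = -4 + √(-1) = -4 + I ≈ -4.0 + 1.0*I)
j*Z(-2, B(1, 2)) = (-4 + I)*((16 + 4*2)*(1 - 1*(-2))) = (-4 + I)*((16 + 8)*(1 + 2)) = (-4 + I)*(24*3) = (-4 + I)*72 = -288 + 72*I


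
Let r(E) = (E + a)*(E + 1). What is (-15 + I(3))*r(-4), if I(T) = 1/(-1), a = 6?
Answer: 96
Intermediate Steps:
I(T) = -1
r(E) = (1 + E)*(6 + E) (r(E) = (E + 6)*(E + 1) = (6 + E)*(1 + E) = (1 + E)*(6 + E))
(-15 + I(3))*r(-4) = (-15 - 1)*(6 + (-4)² + 7*(-4)) = -16*(6 + 16 - 28) = -16*(-6) = 96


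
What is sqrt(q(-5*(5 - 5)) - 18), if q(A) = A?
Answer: 3*I*sqrt(2) ≈ 4.2426*I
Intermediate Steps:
sqrt(q(-5*(5 - 5)) - 18) = sqrt(-5*(5 - 5) - 18) = sqrt(-5*0 - 18) = sqrt(0 - 18) = sqrt(-18) = 3*I*sqrt(2)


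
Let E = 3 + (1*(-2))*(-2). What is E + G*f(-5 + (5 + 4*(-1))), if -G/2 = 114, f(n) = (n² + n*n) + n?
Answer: -6377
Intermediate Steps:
f(n) = n + 2*n² (f(n) = (n² + n²) + n = 2*n² + n = n + 2*n²)
G = -228 (G = -2*114 = -228)
E = 7 (E = 3 - 2*(-2) = 3 + 4 = 7)
E + G*f(-5 + (5 + 4*(-1))) = 7 - 228*(-5 + (5 + 4*(-1)))*(1 + 2*(-5 + (5 + 4*(-1)))) = 7 - 228*(-5 + (5 - 4))*(1 + 2*(-5 + (5 - 4))) = 7 - 228*(-5 + 1)*(1 + 2*(-5 + 1)) = 7 - (-912)*(1 + 2*(-4)) = 7 - (-912)*(1 - 8) = 7 - (-912)*(-7) = 7 - 228*28 = 7 - 6384 = -6377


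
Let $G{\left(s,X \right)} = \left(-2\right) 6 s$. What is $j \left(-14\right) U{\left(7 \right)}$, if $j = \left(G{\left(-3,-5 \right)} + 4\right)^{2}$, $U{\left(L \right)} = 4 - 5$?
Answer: $22400$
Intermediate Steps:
$G{\left(s,X \right)} = - 12 s$
$U{\left(L \right)} = -1$ ($U{\left(L \right)} = 4 - 5 = -1$)
$j = 1600$ ($j = \left(\left(-12\right) \left(-3\right) + 4\right)^{2} = \left(36 + 4\right)^{2} = 40^{2} = 1600$)
$j \left(-14\right) U{\left(7 \right)} = 1600 \left(-14\right) \left(-1\right) = \left(-22400\right) \left(-1\right) = 22400$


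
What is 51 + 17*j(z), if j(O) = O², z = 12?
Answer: 2499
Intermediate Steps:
51 + 17*j(z) = 51 + 17*12² = 51 + 17*144 = 51 + 2448 = 2499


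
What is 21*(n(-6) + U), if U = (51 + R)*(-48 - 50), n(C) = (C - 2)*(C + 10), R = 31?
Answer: -169428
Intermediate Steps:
n(C) = (-2 + C)*(10 + C)
U = -8036 (U = (51 + 31)*(-48 - 50) = 82*(-98) = -8036)
21*(n(-6) + U) = 21*((-20 + (-6)² + 8*(-6)) - 8036) = 21*((-20 + 36 - 48) - 8036) = 21*(-32 - 8036) = 21*(-8068) = -169428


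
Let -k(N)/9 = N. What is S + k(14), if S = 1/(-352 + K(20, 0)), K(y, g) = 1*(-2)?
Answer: -44605/354 ≈ -126.00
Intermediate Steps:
K(y, g) = -2
k(N) = -9*N
S = -1/354 (S = 1/(-352 - 2) = 1/(-354) = -1/354 ≈ -0.0028249)
S + k(14) = -1/354 - 9*14 = -1/354 - 126 = -44605/354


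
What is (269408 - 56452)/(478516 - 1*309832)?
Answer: 53239/42171 ≈ 1.2625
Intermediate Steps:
(269408 - 56452)/(478516 - 1*309832) = 212956/(478516 - 309832) = 212956/168684 = 212956*(1/168684) = 53239/42171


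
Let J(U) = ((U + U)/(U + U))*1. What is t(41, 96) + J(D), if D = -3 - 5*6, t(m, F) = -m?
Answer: -40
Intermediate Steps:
D = -33 (D = -3 - 30 = -33)
J(U) = 1 (J(U) = ((2*U)/((2*U)))*1 = ((2*U)*(1/(2*U)))*1 = 1*1 = 1)
t(41, 96) + J(D) = -1*41 + 1 = -41 + 1 = -40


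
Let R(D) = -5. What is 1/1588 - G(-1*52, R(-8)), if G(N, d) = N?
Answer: 82577/1588 ≈ 52.001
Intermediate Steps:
1/1588 - G(-1*52, R(-8)) = 1/1588 - (-1)*52 = 1/1588 - 1*(-52) = 1/1588 + 52 = 82577/1588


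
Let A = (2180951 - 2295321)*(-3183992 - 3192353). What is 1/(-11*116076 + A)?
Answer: 1/729261300814 ≈ 1.3713e-12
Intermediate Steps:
A = 729262577650 (A = -114370*(-6376345) = 729262577650)
1/(-11*116076 + A) = 1/(-11*116076 + 729262577650) = 1/(-1276836 + 729262577650) = 1/729261300814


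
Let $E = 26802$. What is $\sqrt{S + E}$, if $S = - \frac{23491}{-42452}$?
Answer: $\frac{\sqrt{12075704832935}}{21226} \approx 163.71$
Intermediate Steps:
$S = \frac{23491}{42452}$ ($S = \left(-23491\right) \left(- \frac{1}{42452}\right) = \frac{23491}{42452} \approx 0.55335$)
$\sqrt{S + E} = \sqrt{\frac{23491}{42452} + 26802} = \sqrt{\frac{1137821995}{42452}} = \frac{\sqrt{12075704832935}}{21226}$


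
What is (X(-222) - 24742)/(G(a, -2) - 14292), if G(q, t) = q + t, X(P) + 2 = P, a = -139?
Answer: 8322/4811 ≈ 1.7298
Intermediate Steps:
X(P) = -2 + P
(X(-222) - 24742)/(G(a, -2) - 14292) = ((-2 - 222) - 24742)/((-139 - 2) - 14292) = (-224 - 24742)/(-141 - 14292) = -24966/(-14433) = -24966*(-1/14433) = 8322/4811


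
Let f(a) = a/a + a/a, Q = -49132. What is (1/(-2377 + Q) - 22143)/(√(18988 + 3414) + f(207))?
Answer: 1140563788/576849291 - 570281894*√22402/576849291 ≈ -145.99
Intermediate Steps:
f(a) = 2 (f(a) = 1 + 1 = 2)
(1/(-2377 + Q) - 22143)/(√(18988 + 3414) + f(207)) = (1/(-2377 - 49132) - 22143)/(√(18988 + 3414) + 2) = (1/(-51509) - 22143)/(√22402 + 2) = (-1/51509 - 22143)/(2 + √22402) = -1140563788/(51509*(2 + √22402))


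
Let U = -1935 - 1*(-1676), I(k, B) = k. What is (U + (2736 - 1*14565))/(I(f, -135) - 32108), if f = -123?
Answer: 12088/32231 ≈ 0.37504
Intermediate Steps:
U = -259 (U = -1935 + 1676 = -259)
(U + (2736 - 1*14565))/(I(f, -135) - 32108) = (-259 + (2736 - 1*14565))/(-123 - 32108) = (-259 + (2736 - 14565))/(-32231) = (-259 - 11829)*(-1/32231) = -12088*(-1/32231) = 12088/32231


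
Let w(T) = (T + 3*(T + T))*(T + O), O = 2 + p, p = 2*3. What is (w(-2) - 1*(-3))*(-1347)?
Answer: 109107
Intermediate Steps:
p = 6
O = 8 (O = 2 + 6 = 8)
w(T) = 7*T*(8 + T) (w(T) = (T + 3*(T + T))*(T + 8) = (T + 3*(2*T))*(8 + T) = (T + 6*T)*(8 + T) = (7*T)*(8 + T) = 7*T*(8 + T))
(w(-2) - 1*(-3))*(-1347) = (7*(-2)*(8 - 2) - 1*(-3))*(-1347) = (7*(-2)*6 + 3)*(-1347) = (-84 + 3)*(-1347) = -81*(-1347) = 109107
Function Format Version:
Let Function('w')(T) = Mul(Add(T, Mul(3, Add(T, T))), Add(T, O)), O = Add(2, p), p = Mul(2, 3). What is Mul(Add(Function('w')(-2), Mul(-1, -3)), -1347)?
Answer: 109107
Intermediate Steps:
p = 6
O = 8 (O = Add(2, 6) = 8)
Function('w')(T) = Mul(7, T, Add(8, T)) (Function('w')(T) = Mul(Add(T, Mul(3, Add(T, T))), Add(T, 8)) = Mul(Add(T, Mul(3, Mul(2, T))), Add(8, T)) = Mul(Add(T, Mul(6, T)), Add(8, T)) = Mul(Mul(7, T), Add(8, T)) = Mul(7, T, Add(8, T)))
Mul(Add(Function('w')(-2), Mul(-1, -3)), -1347) = Mul(Add(Mul(7, -2, Add(8, -2)), Mul(-1, -3)), -1347) = Mul(Add(Mul(7, -2, 6), 3), -1347) = Mul(Add(-84, 3), -1347) = Mul(-81, -1347) = 109107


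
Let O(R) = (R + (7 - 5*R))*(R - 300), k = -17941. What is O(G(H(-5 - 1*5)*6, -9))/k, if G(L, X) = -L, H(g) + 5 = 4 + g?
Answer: -60138/17941 ≈ -3.3520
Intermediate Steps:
H(g) = -1 + g (H(g) = -5 + (4 + g) = -1 + g)
O(R) = (-300 + R)*(7 - 4*R) (O(R) = (7 - 4*R)*(-300 + R) = (-300 + R)*(7 - 4*R))
O(G(H(-5 - 1*5)*6, -9))/k = (-2100 - 4*36*(-1 + (-5 - 1*5))² + 1207*(-(-1 + (-5 - 1*5))*6))/(-17941) = (-2100 - 4*36*(-1 + (-5 - 5))² + 1207*(-(-1 + (-5 - 5))*6))*(-1/17941) = (-2100 - 4*36*(-1 - 10)² + 1207*(-(-1 - 10)*6))*(-1/17941) = (-2100 - 4*(-(-11)*6)² + 1207*(-(-11)*6))*(-1/17941) = (-2100 - 4*(-1*(-66))² + 1207*(-1*(-66)))*(-1/17941) = (-2100 - 4*66² + 1207*66)*(-1/17941) = (-2100 - 4*4356 + 79662)*(-1/17941) = (-2100 - 17424 + 79662)*(-1/17941) = 60138*(-1/17941) = -60138/17941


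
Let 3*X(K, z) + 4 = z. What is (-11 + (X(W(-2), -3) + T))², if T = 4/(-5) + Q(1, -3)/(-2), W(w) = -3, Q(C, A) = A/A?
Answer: 192721/900 ≈ 214.13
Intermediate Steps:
Q(C, A) = 1
X(K, z) = -4/3 + z/3
T = -13/10 (T = 4/(-5) + 1/(-2) = 4*(-⅕) + 1*(-½) = -⅘ - ½ = -13/10 ≈ -1.3000)
(-11 + (X(W(-2), -3) + T))² = (-11 + ((-4/3 + (⅓)*(-3)) - 13/10))² = (-11 + ((-4/3 - 1) - 13/10))² = (-11 + (-7/3 - 13/10))² = (-11 - 109/30)² = (-439/30)² = 192721/900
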